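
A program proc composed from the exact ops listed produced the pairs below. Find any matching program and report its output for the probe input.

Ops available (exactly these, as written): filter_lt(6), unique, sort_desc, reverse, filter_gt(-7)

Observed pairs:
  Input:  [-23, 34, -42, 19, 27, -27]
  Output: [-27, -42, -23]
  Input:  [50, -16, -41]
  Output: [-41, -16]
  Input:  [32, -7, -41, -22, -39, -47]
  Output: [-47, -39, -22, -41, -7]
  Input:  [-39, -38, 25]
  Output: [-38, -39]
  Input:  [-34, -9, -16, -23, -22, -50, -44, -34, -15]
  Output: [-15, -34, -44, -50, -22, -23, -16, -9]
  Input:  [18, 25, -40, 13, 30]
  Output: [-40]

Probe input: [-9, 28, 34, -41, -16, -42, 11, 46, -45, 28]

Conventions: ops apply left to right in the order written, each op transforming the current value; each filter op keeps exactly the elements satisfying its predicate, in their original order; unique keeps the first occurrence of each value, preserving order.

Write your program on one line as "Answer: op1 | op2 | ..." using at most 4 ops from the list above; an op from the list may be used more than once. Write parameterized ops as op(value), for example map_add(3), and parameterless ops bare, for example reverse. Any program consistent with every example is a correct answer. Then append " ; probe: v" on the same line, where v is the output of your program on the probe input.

reverse | filter_lt(6) | unique ; probe: [-45, -42, -16, -41, -9]

Check, running the answer program on each example:
  [-23, 34, -42, 19, 27, -27] -> [-27, 27, 19, -42, 34, -23] -> [-27, -42, -23] -> [-27, -42, -23]
  [50, -16, -41] -> [-41, -16, 50] -> [-41, -16] -> [-41, -16]
  [32, -7, -41, -22, -39, -47] -> [-47, -39, -22, -41, -7, 32] -> [-47, -39, -22, -41, -7] -> [-47, -39, -22, -41, -7]
  [-39, -38, 25] -> [25, -38, -39] -> [-38, -39] -> [-38, -39]
  [-34, -9, -16, -23, -22, -50, -44, -34, -15] -> [-15, -34, -44, -50, -22, -23, -16, -9, -34] -> [-15, -34, -44, -50, -22, -23, -16, -9, -34] -> [-15, -34, -44, -50, -22, -23, -16, -9]
  [18, 25, -40, 13, 30] -> [30, 13, -40, 25, 18] -> [-40] -> [-40]
  probe: [-9, 28, 34, -41, -16, -42, 11, 46, -45, 28] -> [28, -45, 46, 11, -42, -16, -41, 34, 28, -9] -> [-45, -42, -16, -41, -9] -> [-45, -42, -16, -41, -9]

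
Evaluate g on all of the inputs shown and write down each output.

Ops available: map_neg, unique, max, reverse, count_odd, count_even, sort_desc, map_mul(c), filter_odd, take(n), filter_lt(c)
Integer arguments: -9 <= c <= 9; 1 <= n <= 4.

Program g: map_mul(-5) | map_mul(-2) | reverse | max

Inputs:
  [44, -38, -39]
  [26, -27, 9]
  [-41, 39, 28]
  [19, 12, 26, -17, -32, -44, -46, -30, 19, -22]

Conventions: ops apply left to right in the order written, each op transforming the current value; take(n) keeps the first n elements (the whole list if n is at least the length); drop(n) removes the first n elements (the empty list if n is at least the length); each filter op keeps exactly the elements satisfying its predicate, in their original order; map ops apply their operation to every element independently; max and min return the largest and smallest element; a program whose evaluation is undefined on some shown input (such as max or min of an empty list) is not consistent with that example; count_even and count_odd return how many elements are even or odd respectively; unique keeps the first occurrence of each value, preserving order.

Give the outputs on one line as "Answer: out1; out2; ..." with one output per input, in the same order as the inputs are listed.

440; 260; 390; 260

Execution, op by op:
  [44, -38, -39] -> [-220, 190, 195] -> [440, -380, -390] -> [-390, -380, 440] -> 440
  [26, -27, 9] -> [-130, 135, -45] -> [260, -270, 90] -> [90, -270, 260] -> 260
  [-41, 39, 28] -> [205, -195, -140] -> [-410, 390, 280] -> [280, 390, -410] -> 390
  [19, 12, 26, -17, -32, -44, -46, -30, 19, -22] -> [-95, -60, -130, 85, 160, 220, 230, 150, -95, 110] -> [190, 120, 260, -170, -320, -440, -460, -300, 190, -220] -> [-220, 190, -300, -460, -440, -320, -170, 260, 120, 190] -> 260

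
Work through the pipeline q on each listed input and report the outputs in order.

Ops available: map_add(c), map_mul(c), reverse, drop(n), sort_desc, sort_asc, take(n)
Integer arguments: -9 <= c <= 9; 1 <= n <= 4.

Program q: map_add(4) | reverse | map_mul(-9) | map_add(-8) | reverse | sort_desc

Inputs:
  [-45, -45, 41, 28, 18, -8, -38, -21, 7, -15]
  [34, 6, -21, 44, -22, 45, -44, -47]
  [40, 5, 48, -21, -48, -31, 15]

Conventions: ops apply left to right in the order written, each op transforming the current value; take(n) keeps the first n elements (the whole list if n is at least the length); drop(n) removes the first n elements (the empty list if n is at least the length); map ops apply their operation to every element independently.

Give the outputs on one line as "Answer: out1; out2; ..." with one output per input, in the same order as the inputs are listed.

Execution, op by op:
  [-45, -45, 41, 28, 18, -8, -38, -21, 7, -15] -> [-41, -41, 45, 32, 22, -4, -34, -17, 11, -11] -> [-11, 11, -17, -34, -4, 22, 32, 45, -41, -41] -> [99, -99, 153, 306, 36, -198, -288, -405, 369, 369] -> [91, -107, 145, 298, 28, -206, -296, -413, 361, 361] -> [361, 361, -413, -296, -206, 28, 298, 145, -107, 91] -> [361, 361, 298, 145, 91, 28, -107, -206, -296, -413]
  [34, 6, -21, 44, -22, 45, -44, -47] -> [38, 10, -17, 48, -18, 49, -40, -43] -> [-43, -40, 49, -18, 48, -17, 10, 38] -> [387, 360, -441, 162, -432, 153, -90, -342] -> [379, 352, -449, 154, -440, 145, -98, -350] -> [-350, -98, 145, -440, 154, -449, 352, 379] -> [379, 352, 154, 145, -98, -350, -440, -449]
  [40, 5, 48, -21, -48, -31, 15] -> [44, 9, 52, -17, -44, -27, 19] -> [19, -27, -44, -17, 52, 9, 44] -> [-171, 243, 396, 153, -468, -81, -396] -> [-179, 235, 388, 145, -476, -89, -404] -> [-404, -89, -476, 145, 388, 235, -179] -> [388, 235, 145, -89, -179, -404, -476]

[361, 361, 298, 145, 91, 28, -107, -206, -296, -413]; [379, 352, 154, 145, -98, -350, -440, -449]; [388, 235, 145, -89, -179, -404, -476]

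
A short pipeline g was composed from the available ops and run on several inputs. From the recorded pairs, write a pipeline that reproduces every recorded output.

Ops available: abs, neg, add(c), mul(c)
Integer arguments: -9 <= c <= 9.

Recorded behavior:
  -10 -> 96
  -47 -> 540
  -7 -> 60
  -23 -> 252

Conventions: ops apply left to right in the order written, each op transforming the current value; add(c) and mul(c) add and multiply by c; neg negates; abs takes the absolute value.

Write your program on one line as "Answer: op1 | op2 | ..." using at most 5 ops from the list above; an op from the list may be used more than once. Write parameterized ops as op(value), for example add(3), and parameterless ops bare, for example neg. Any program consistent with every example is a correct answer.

add(2) | neg | mul(3) | neg | mul(-4)

Check, running the answer program on each example:
  -10 -> -8 -> 8 -> 24 -> -24 -> 96
  -47 -> -45 -> 45 -> 135 -> -135 -> 540
  -7 -> -5 -> 5 -> 15 -> -15 -> 60
  -23 -> -21 -> 21 -> 63 -> -63 -> 252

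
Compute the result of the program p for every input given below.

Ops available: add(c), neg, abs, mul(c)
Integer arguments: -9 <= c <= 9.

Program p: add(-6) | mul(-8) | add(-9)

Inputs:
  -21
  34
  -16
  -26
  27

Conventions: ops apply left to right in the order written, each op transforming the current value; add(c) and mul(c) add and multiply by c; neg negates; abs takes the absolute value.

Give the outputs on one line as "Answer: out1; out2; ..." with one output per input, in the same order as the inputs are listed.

Execution, op by op:
  -21 -> -27 -> 216 -> 207
  34 -> 28 -> -224 -> -233
  -16 -> -22 -> 176 -> 167
  -26 -> -32 -> 256 -> 247
  27 -> 21 -> -168 -> -177

207; -233; 167; 247; -177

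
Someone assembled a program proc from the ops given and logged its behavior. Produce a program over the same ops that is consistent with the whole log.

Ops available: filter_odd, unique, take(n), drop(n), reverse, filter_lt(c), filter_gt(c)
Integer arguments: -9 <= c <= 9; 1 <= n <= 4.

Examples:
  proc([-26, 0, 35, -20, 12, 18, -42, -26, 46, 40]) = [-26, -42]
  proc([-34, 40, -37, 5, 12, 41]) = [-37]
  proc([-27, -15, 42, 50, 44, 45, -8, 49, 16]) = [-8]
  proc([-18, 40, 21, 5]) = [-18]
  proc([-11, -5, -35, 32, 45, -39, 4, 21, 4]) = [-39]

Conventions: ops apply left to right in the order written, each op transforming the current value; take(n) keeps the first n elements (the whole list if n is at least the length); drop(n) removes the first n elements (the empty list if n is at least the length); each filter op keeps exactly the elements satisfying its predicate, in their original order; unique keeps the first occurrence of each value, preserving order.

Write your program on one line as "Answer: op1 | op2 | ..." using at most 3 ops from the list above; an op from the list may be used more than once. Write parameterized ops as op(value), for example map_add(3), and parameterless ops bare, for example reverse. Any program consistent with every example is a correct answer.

reverse | take(4) | filter_lt(-6)

Check, running the answer program on each example:
  [-26, 0, 35, -20, 12, 18, -42, -26, 46, 40] -> [40, 46, -26, -42, 18, 12, -20, 35, 0, -26] -> [40, 46, -26, -42] -> [-26, -42]
  [-34, 40, -37, 5, 12, 41] -> [41, 12, 5, -37, 40, -34] -> [41, 12, 5, -37] -> [-37]
  [-27, -15, 42, 50, 44, 45, -8, 49, 16] -> [16, 49, -8, 45, 44, 50, 42, -15, -27] -> [16, 49, -8, 45] -> [-8]
  [-18, 40, 21, 5] -> [5, 21, 40, -18] -> [5, 21, 40, -18] -> [-18]
  [-11, -5, -35, 32, 45, -39, 4, 21, 4] -> [4, 21, 4, -39, 45, 32, -35, -5, -11] -> [4, 21, 4, -39] -> [-39]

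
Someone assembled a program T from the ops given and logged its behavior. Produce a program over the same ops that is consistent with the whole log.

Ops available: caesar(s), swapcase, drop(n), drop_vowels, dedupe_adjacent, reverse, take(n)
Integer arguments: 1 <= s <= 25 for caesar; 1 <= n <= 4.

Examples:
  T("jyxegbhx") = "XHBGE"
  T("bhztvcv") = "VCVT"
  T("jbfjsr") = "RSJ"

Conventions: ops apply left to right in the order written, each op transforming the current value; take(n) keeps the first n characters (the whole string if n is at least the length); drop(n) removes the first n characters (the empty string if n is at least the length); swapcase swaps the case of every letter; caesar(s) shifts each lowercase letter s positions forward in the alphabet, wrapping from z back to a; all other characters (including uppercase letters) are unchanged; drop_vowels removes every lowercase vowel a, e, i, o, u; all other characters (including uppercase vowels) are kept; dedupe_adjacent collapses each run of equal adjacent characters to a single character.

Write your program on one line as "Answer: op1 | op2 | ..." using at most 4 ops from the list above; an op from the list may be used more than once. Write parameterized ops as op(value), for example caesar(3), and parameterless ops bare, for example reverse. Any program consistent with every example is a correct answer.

swapcase | drop(3) | reverse

Check, running the answer program on each example:
  "jyxegbhx" -> "JYXEGBHX" -> "EGBHX" -> "XHBGE"
  "bhztvcv" -> "BHZTVCV" -> "TVCV" -> "VCVT"
  "jbfjsr" -> "JBFJSR" -> "JSR" -> "RSJ"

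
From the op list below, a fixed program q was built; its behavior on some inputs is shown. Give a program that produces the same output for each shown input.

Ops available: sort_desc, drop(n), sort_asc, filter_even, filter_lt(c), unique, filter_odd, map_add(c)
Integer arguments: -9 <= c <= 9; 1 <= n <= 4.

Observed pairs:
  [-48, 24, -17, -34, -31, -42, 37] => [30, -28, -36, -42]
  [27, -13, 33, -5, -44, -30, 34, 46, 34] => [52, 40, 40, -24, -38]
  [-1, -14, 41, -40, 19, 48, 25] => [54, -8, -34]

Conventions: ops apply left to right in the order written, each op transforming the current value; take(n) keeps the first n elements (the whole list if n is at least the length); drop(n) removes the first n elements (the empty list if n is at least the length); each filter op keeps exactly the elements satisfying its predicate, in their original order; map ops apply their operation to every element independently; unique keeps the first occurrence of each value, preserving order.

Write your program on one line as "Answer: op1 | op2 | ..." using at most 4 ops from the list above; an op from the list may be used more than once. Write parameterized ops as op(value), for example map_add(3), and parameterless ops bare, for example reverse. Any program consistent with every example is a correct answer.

sort_desc | filter_even | map_add(6)

Check, running the answer program on each example:
  [-48, 24, -17, -34, -31, -42, 37] -> [37, 24, -17, -31, -34, -42, -48] -> [24, -34, -42, -48] -> [30, -28, -36, -42]
  [27, -13, 33, -5, -44, -30, 34, 46, 34] -> [46, 34, 34, 33, 27, -5, -13, -30, -44] -> [46, 34, 34, -30, -44] -> [52, 40, 40, -24, -38]
  [-1, -14, 41, -40, 19, 48, 25] -> [48, 41, 25, 19, -1, -14, -40] -> [48, -14, -40] -> [54, -8, -34]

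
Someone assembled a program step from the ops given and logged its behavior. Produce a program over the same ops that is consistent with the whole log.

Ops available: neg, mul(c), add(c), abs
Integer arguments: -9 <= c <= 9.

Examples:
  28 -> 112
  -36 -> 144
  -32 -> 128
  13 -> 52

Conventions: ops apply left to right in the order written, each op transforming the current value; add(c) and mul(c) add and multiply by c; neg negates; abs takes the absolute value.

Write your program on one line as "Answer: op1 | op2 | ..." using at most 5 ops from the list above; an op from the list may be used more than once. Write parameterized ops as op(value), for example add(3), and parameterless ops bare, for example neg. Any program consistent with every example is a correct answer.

neg | mul(-4) | neg | abs

Check, running the answer program on each example:
  28 -> -28 -> 112 -> -112 -> 112
  -36 -> 36 -> -144 -> 144 -> 144
  -32 -> 32 -> -128 -> 128 -> 128
  13 -> -13 -> 52 -> -52 -> 52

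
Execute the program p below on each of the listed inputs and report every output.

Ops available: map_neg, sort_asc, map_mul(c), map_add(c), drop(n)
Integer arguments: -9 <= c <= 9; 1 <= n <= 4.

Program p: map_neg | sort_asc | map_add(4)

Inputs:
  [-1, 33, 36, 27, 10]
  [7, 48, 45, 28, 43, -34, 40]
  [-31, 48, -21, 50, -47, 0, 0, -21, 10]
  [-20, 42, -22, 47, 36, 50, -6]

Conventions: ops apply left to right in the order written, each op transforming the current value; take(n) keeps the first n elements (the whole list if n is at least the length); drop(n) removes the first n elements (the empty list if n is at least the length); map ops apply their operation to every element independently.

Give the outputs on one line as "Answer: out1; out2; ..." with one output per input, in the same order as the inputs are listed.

Execution, op by op:
  [-1, 33, 36, 27, 10] -> [1, -33, -36, -27, -10] -> [-36, -33, -27, -10, 1] -> [-32, -29, -23, -6, 5]
  [7, 48, 45, 28, 43, -34, 40] -> [-7, -48, -45, -28, -43, 34, -40] -> [-48, -45, -43, -40, -28, -7, 34] -> [-44, -41, -39, -36, -24, -3, 38]
  [-31, 48, -21, 50, -47, 0, 0, -21, 10] -> [31, -48, 21, -50, 47, 0, 0, 21, -10] -> [-50, -48, -10, 0, 0, 21, 21, 31, 47] -> [-46, -44, -6, 4, 4, 25, 25, 35, 51]
  [-20, 42, -22, 47, 36, 50, -6] -> [20, -42, 22, -47, -36, -50, 6] -> [-50, -47, -42, -36, 6, 20, 22] -> [-46, -43, -38, -32, 10, 24, 26]

[-32, -29, -23, -6, 5]; [-44, -41, -39, -36, -24, -3, 38]; [-46, -44, -6, 4, 4, 25, 25, 35, 51]; [-46, -43, -38, -32, 10, 24, 26]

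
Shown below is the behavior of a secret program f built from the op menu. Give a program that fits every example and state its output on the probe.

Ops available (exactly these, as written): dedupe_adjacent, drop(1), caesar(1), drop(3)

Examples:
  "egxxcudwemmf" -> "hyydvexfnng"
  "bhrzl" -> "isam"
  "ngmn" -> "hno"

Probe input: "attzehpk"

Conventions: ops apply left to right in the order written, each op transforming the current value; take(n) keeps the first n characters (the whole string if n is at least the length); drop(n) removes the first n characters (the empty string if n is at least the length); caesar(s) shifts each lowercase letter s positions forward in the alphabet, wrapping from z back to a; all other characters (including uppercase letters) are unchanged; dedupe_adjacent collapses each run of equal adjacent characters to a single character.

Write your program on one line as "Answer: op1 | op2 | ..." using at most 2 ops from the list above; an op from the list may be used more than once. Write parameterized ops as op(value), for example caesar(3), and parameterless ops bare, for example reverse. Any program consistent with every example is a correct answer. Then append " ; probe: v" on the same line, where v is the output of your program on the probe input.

caesar(1) | drop(1) ; probe: "uuafiql"

Check, running the answer program on each example:
  "egxxcudwemmf" -> "fhyydvexfnng" -> "hyydvexfnng"
  "bhrzl" -> "cisam" -> "isam"
  "ngmn" -> "ohno" -> "hno"
  probe: "attzehpk" -> "buuafiql" -> "uuafiql"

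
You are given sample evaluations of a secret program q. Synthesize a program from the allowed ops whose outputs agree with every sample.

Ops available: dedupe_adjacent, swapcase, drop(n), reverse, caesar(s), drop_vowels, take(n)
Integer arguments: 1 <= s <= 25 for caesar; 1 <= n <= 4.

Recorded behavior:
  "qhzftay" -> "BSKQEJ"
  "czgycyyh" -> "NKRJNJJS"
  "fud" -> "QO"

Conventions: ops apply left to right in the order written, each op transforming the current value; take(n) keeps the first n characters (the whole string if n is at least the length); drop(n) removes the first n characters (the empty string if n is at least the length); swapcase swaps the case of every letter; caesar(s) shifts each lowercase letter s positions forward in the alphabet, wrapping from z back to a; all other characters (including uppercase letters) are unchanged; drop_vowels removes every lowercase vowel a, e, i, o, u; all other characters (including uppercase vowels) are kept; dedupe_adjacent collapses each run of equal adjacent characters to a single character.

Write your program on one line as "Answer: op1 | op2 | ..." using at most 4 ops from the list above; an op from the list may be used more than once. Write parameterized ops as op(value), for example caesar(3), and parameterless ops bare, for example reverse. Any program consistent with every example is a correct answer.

drop_vowels | caesar(11) | swapcase

Check, running the answer program on each example:
  "qhzftay" -> "qhzfty" -> "bskqej" -> "BSKQEJ"
  "czgycyyh" -> "czgycyyh" -> "nkrjnjjs" -> "NKRJNJJS"
  "fud" -> "fd" -> "qo" -> "QO"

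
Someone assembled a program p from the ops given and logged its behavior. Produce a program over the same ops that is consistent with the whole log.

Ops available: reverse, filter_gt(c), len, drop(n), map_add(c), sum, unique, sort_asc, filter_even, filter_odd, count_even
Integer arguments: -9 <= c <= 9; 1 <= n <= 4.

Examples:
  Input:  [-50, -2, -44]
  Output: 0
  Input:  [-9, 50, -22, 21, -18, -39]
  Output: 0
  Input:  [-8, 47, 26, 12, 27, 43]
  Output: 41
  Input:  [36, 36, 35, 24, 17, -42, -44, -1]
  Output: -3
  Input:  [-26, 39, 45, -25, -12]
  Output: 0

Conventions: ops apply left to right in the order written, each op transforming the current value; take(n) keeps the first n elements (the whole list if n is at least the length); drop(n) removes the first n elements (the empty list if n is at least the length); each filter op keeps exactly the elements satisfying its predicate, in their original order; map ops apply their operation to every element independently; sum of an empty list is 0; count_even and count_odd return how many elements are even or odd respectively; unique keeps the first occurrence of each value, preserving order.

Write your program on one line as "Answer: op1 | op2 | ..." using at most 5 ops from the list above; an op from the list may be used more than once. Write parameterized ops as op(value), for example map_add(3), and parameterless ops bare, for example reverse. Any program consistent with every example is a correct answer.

filter_gt(-5) | map_add(-2) | filter_odd | drop(2) | sum

Check, running the answer program on each example:
  [-50, -2, -44] -> [-2] -> [-4] -> [] -> [] -> 0
  [-9, 50, -22, 21, -18, -39] -> [50, 21] -> [48, 19] -> [19] -> [] -> 0
  [-8, 47, 26, 12, 27, 43] -> [47, 26, 12, 27, 43] -> [45, 24, 10, 25, 41] -> [45, 25, 41] -> [41] -> 41
  [36, 36, 35, 24, 17, -42, -44, -1] -> [36, 36, 35, 24, 17, -1] -> [34, 34, 33, 22, 15, -3] -> [33, 15, -3] -> [-3] -> -3
  [-26, 39, 45, -25, -12] -> [39, 45] -> [37, 43] -> [37, 43] -> [] -> 0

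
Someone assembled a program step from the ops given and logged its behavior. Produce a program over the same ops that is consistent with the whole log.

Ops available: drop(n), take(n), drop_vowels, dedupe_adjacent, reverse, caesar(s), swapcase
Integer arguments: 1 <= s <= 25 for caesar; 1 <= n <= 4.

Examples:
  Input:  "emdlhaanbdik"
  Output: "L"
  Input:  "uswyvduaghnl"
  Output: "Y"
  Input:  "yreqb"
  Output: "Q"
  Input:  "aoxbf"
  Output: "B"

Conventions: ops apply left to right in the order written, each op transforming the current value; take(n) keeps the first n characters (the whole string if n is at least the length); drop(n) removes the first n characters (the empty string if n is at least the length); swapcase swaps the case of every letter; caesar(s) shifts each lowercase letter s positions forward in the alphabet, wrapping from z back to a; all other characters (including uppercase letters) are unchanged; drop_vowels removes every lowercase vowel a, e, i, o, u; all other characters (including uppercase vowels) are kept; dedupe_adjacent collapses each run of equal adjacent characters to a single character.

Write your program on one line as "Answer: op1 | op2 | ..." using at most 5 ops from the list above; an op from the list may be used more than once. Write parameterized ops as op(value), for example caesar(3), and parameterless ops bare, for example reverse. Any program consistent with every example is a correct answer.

dedupe_adjacent | swapcase | take(4) | drop(3)

Check, running the answer program on each example:
  "emdlhaanbdik" -> "emdlhanbdik" -> "EMDLHANBDIK" -> "EMDL" -> "L"
  "uswyvduaghnl" -> "uswyvduaghnl" -> "USWYVDUAGHNL" -> "USWY" -> "Y"
  "yreqb" -> "yreqb" -> "YREQB" -> "YREQ" -> "Q"
  "aoxbf" -> "aoxbf" -> "AOXBF" -> "AOXB" -> "B"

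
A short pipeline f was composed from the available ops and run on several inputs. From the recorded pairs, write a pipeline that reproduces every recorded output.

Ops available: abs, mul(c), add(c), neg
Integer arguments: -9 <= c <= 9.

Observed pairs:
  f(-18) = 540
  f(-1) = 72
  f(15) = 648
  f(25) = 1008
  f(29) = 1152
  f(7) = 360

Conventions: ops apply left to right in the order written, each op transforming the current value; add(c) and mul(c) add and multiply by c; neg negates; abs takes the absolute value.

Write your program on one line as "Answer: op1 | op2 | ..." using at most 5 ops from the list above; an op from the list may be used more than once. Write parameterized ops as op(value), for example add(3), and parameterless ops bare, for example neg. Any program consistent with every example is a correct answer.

add(3) | mul(6) | mul(-6) | abs

Check, running the answer program on each example:
  -18 -> -15 -> -90 -> 540 -> 540
  -1 -> 2 -> 12 -> -72 -> 72
  15 -> 18 -> 108 -> -648 -> 648
  25 -> 28 -> 168 -> -1008 -> 1008
  29 -> 32 -> 192 -> -1152 -> 1152
  7 -> 10 -> 60 -> -360 -> 360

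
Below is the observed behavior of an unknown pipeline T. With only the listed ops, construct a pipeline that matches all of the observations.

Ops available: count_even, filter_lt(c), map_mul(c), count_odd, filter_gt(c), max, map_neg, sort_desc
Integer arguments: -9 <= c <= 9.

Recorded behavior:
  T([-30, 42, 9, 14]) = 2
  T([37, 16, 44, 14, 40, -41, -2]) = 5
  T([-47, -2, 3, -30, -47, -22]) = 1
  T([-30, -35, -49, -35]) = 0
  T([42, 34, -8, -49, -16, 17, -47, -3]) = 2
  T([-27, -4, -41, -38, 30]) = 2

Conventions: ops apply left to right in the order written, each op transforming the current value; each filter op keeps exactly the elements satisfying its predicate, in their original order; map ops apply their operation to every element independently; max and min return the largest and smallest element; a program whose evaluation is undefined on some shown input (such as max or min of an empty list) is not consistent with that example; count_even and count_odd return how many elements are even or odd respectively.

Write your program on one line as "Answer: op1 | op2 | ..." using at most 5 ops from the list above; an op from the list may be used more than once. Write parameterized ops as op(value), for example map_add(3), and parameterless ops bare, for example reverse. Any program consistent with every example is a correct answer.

sort_desc | filter_gt(-8) | map_mul(-9) | count_even

Check, running the answer program on each example:
  [-30, 42, 9, 14] -> [42, 14, 9, -30] -> [42, 14, 9] -> [-378, -126, -81] -> 2
  [37, 16, 44, 14, 40, -41, -2] -> [44, 40, 37, 16, 14, -2, -41] -> [44, 40, 37, 16, 14, -2] -> [-396, -360, -333, -144, -126, 18] -> 5
  [-47, -2, 3, -30, -47, -22] -> [3, -2, -22, -30, -47, -47] -> [3, -2] -> [-27, 18] -> 1
  [-30, -35, -49, -35] -> [-30, -35, -35, -49] -> [] -> [] -> 0
  [42, 34, -8, -49, -16, 17, -47, -3] -> [42, 34, 17, -3, -8, -16, -47, -49] -> [42, 34, 17, -3] -> [-378, -306, -153, 27] -> 2
  [-27, -4, -41, -38, 30] -> [30, -4, -27, -38, -41] -> [30, -4] -> [-270, 36] -> 2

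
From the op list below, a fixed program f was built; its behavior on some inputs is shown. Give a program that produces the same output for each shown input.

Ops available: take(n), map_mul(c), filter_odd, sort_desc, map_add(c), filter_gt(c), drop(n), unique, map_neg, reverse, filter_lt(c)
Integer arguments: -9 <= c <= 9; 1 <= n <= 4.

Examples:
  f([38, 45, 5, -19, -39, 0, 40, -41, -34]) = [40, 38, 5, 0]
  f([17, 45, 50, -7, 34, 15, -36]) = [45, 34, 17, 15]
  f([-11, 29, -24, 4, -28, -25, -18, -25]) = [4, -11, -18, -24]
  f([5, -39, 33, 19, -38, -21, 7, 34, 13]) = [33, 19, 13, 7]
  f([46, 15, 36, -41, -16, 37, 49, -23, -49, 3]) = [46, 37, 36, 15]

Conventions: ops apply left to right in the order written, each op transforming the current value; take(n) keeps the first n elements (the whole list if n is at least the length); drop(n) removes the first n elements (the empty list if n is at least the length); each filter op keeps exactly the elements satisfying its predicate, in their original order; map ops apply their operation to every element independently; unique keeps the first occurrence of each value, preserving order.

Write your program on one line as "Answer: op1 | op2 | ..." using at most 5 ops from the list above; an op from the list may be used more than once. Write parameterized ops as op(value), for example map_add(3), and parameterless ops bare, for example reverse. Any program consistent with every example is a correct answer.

unique | sort_desc | drop(1) | take(4)

Check, running the answer program on each example:
  [38, 45, 5, -19, -39, 0, 40, -41, -34] -> [38, 45, 5, -19, -39, 0, 40, -41, -34] -> [45, 40, 38, 5, 0, -19, -34, -39, -41] -> [40, 38, 5, 0, -19, -34, -39, -41] -> [40, 38, 5, 0]
  [17, 45, 50, -7, 34, 15, -36] -> [17, 45, 50, -7, 34, 15, -36] -> [50, 45, 34, 17, 15, -7, -36] -> [45, 34, 17, 15, -7, -36] -> [45, 34, 17, 15]
  [-11, 29, -24, 4, -28, -25, -18, -25] -> [-11, 29, -24, 4, -28, -25, -18] -> [29, 4, -11, -18, -24, -25, -28] -> [4, -11, -18, -24, -25, -28] -> [4, -11, -18, -24]
  [5, -39, 33, 19, -38, -21, 7, 34, 13] -> [5, -39, 33, 19, -38, -21, 7, 34, 13] -> [34, 33, 19, 13, 7, 5, -21, -38, -39] -> [33, 19, 13, 7, 5, -21, -38, -39] -> [33, 19, 13, 7]
  [46, 15, 36, -41, -16, 37, 49, -23, -49, 3] -> [46, 15, 36, -41, -16, 37, 49, -23, -49, 3] -> [49, 46, 37, 36, 15, 3, -16, -23, -41, -49] -> [46, 37, 36, 15, 3, -16, -23, -41, -49] -> [46, 37, 36, 15]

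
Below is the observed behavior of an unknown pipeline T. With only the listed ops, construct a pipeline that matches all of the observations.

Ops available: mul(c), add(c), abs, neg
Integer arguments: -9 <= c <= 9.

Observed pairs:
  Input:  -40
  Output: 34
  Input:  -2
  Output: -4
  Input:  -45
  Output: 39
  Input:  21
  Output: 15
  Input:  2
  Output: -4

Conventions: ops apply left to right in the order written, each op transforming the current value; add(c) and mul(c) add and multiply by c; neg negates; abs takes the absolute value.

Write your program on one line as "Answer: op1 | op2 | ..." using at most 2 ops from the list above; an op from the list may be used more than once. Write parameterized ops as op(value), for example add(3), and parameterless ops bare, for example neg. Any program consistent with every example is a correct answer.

abs | add(-6)

Check, running the answer program on each example:
  -40 -> 40 -> 34
  -2 -> 2 -> -4
  -45 -> 45 -> 39
  21 -> 21 -> 15
  2 -> 2 -> -4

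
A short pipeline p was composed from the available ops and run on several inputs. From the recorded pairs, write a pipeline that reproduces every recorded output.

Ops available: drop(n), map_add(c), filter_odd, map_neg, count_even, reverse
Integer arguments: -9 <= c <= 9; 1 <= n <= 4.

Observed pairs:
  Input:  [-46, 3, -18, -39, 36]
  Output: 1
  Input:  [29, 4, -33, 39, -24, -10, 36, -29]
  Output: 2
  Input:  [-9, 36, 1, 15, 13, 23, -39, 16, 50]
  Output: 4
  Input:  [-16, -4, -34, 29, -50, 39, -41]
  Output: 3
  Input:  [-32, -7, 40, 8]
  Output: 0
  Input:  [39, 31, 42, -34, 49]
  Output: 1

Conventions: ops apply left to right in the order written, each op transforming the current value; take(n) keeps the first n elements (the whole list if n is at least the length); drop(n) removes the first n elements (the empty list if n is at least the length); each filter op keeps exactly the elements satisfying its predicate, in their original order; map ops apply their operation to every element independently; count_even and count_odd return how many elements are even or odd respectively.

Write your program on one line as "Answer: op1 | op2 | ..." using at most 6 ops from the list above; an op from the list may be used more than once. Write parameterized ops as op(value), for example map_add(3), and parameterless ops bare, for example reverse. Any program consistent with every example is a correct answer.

map_neg | drop(2) | drop(1) | reverse | map_add(-9) | count_even

Check, running the answer program on each example:
  [-46, 3, -18, -39, 36] -> [46, -3, 18, 39, -36] -> [18, 39, -36] -> [39, -36] -> [-36, 39] -> [-45, 30] -> 1
  [29, 4, -33, 39, -24, -10, 36, -29] -> [-29, -4, 33, -39, 24, 10, -36, 29] -> [33, -39, 24, 10, -36, 29] -> [-39, 24, 10, -36, 29] -> [29, -36, 10, 24, -39] -> [20, -45, 1, 15, -48] -> 2
  [-9, 36, 1, 15, 13, 23, -39, 16, 50] -> [9, -36, -1, -15, -13, -23, 39, -16, -50] -> [-1, -15, -13, -23, 39, -16, -50] -> [-15, -13, -23, 39, -16, -50] -> [-50, -16, 39, -23, -13, -15] -> [-59, -25, 30, -32, -22, -24] -> 4
  [-16, -4, -34, 29, -50, 39, -41] -> [16, 4, 34, -29, 50, -39, 41] -> [34, -29, 50, -39, 41] -> [-29, 50, -39, 41] -> [41, -39, 50, -29] -> [32, -48, 41, -38] -> 3
  [-32, -7, 40, 8] -> [32, 7, -40, -8] -> [-40, -8] -> [-8] -> [-8] -> [-17] -> 0
  [39, 31, 42, -34, 49] -> [-39, -31, -42, 34, -49] -> [-42, 34, -49] -> [34, -49] -> [-49, 34] -> [-58, 25] -> 1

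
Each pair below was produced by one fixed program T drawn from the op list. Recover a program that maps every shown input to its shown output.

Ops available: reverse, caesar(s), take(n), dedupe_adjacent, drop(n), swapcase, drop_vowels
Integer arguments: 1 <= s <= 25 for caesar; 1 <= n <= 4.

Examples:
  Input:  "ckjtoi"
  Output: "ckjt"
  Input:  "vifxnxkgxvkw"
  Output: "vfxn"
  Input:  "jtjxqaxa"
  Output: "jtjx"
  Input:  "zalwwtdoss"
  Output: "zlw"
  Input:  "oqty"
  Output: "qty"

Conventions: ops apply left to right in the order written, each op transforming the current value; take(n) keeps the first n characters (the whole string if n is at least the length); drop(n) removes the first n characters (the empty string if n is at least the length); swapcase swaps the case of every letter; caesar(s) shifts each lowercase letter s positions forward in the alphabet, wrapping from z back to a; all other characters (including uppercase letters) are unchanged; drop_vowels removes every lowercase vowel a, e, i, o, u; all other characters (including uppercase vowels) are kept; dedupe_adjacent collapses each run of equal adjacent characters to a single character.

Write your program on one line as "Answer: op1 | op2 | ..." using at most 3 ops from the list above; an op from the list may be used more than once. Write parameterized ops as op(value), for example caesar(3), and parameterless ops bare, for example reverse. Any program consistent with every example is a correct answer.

drop_vowels | take(4) | dedupe_adjacent

Check, running the answer program on each example:
  "ckjtoi" -> "ckjt" -> "ckjt" -> "ckjt"
  "vifxnxkgxvkw" -> "vfxnxkgxvkw" -> "vfxn" -> "vfxn"
  "jtjxqaxa" -> "jtjxqx" -> "jtjx" -> "jtjx"
  "zalwwtdoss" -> "zlwwtdss" -> "zlww" -> "zlw"
  "oqty" -> "qty" -> "qty" -> "qty"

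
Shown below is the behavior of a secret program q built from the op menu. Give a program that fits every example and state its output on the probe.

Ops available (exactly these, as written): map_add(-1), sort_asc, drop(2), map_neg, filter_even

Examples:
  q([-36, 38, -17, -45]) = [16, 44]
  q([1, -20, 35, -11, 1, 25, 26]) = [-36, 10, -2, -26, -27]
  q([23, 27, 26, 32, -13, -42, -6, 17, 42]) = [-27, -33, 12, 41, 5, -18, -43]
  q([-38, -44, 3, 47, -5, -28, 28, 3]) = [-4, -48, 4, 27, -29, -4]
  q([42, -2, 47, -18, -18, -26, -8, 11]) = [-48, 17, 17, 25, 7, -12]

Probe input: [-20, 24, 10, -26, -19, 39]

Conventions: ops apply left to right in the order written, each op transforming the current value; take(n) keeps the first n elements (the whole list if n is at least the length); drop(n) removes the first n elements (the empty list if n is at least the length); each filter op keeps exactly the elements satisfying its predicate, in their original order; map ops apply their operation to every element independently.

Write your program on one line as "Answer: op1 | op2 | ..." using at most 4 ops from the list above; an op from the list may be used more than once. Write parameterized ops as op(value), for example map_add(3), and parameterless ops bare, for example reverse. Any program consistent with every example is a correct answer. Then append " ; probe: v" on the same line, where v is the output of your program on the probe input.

map_neg | map_add(-1) | drop(2) ; probe: [-11, 25, 18, -40]

Check, running the answer program on each example:
  [-36, 38, -17, -45] -> [36, -38, 17, 45] -> [35, -39, 16, 44] -> [16, 44]
  [1, -20, 35, -11, 1, 25, 26] -> [-1, 20, -35, 11, -1, -25, -26] -> [-2, 19, -36, 10, -2, -26, -27] -> [-36, 10, -2, -26, -27]
  [23, 27, 26, 32, -13, -42, -6, 17, 42] -> [-23, -27, -26, -32, 13, 42, 6, -17, -42] -> [-24, -28, -27, -33, 12, 41, 5, -18, -43] -> [-27, -33, 12, 41, 5, -18, -43]
  [-38, -44, 3, 47, -5, -28, 28, 3] -> [38, 44, -3, -47, 5, 28, -28, -3] -> [37, 43, -4, -48, 4, 27, -29, -4] -> [-4, -48, 4, 27, -29, -4]
  [42, -2, 47, -18, -18, -26, -8, 11] -> [-42, 2, -47, 18, 18, 26, 8, -11] -> [-43, 1, -48, 17, 17, 25, 7, -12] -> [-48, 17, 17, 25, 7, -12]
  probe: [-20, 24, 10, -26, -19, 39] -> [20, -24, -10, 26, 19, -39] -> [19, -25, -11, 25, 18, -40] -> [-11, 25, 18, -40]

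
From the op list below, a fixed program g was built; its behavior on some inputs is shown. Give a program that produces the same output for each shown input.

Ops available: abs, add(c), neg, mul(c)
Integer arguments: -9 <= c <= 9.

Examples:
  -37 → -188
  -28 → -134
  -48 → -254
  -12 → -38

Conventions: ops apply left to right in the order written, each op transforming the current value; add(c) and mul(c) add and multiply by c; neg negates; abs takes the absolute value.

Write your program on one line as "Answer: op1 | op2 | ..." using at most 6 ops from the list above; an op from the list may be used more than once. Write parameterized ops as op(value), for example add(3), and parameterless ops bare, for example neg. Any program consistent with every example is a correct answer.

neg | add(-6) | mul(6) | add(2) | neg

Check, running the answer program on each example:
  -37 -> 37 -> 31 -> 186 -> 188 -> -188
  -28 -> 28 -> 22 -> 132 -> 134 -> -134
  -48 -> 48 -> 42 -> 252 -> 254 -> -254
  -12 -> 12 -> 6 -> 36 -> 38 -> -38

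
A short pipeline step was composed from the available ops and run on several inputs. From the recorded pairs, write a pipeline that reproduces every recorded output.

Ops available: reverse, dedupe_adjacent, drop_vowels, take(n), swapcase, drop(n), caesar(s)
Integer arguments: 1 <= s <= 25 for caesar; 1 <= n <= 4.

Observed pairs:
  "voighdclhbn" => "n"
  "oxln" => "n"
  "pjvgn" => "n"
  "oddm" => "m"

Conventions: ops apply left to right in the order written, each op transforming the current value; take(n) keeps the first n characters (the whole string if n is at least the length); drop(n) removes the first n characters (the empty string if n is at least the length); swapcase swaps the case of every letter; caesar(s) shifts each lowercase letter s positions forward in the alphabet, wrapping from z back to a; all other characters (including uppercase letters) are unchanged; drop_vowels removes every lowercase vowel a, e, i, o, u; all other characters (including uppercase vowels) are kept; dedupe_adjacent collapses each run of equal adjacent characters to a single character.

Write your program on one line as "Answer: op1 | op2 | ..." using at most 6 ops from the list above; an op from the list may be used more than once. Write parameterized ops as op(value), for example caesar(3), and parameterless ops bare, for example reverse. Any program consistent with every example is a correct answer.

caesar(5) | reverse | caesar(21) | drop_vowels | take(1)

Check, running the answer program on each example:
  "voighdclhbn" -> "atnlmihqmgs" -> "sgmqhimlnta" -> "nbhlcdhgiov" -> "nbhlcdhgv" -> "n"
  "oxln" -> "tcqs" -> "sqct" -> "nlxo" -> "nlx" -> "n"
  "pjvgn" -> "uoals" -> "slaou" -> "ngvjp" -> "ngvjp" -> "n"
  "oddm" -> "tiir" -> "riit" -> "mddo" -> "mdd" -> "m"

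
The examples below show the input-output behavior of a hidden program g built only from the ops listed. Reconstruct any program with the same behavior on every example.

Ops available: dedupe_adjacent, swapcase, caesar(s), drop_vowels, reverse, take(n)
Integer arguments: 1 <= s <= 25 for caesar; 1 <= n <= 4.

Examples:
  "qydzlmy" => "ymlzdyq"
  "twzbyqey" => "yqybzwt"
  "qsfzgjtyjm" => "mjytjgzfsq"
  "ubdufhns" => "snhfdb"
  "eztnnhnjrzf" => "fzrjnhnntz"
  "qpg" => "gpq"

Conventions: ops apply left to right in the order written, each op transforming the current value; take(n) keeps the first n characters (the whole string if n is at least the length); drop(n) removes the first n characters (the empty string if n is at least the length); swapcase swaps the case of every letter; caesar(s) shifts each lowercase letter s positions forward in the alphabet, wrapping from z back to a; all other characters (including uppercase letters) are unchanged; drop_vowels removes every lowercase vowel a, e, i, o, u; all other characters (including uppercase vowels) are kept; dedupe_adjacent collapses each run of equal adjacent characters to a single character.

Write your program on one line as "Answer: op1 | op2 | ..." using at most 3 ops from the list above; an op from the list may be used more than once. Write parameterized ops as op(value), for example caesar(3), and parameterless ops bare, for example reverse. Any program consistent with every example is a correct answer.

reverse | drop_vowels

Check, running the answer program on each example:
  "qydzlmy" -> "ymlzdyq" -> "ymlzdyq"
  "twzbyqey" -> "yeqybzwt" -> "yqybzwt"
  "qsfzgjtyjm" -> "mjytjgzfsq" -> "mjytjgzfsq"
  "ubdufhns" -> "snhfudbu" -> "snhfdb"
  "eztnnhnjrzf" -> "fzrjnhnntze" -> "fzrjnhnntz"
  "qpg" -> "gpq" -> "gpq"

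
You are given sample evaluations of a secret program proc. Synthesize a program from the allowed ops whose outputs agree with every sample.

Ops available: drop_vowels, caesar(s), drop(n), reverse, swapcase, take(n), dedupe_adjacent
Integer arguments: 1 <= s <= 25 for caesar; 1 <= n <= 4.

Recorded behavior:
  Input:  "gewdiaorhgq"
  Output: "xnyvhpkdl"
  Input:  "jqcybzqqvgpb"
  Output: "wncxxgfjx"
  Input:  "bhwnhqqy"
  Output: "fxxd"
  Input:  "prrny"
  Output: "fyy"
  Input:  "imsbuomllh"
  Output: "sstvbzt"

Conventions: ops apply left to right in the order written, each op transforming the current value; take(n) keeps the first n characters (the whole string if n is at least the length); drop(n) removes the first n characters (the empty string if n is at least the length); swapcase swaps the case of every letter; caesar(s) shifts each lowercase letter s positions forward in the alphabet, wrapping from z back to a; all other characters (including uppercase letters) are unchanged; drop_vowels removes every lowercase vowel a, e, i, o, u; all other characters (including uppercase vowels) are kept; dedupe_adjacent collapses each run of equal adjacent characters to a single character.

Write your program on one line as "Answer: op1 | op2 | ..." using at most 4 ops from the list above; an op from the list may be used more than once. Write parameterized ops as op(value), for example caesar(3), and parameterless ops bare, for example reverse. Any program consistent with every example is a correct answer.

drop(1) | caesar(7) | reverse | drop_vowels

Check, running the answer program on each example:
  "gewdiaorhgq" -> "ewdiaorhgq" -> "ldkphvyonx" -> "xnoyvhpkdl" -> "xnyvhpkdl"
  "jqcybzqqvgpb" -> "qcybzqqvgpb" -> "xjfigxxcnwi" -> "iwncxxgifjx" -> "wncxxgfjx"
  "bhwnhqqy" -> "hwnhqqy" -> "oduoxxf" -> "fxxoudo" -> "fxxd"
  "prrny" -> "rrny" -> "yyuf" -> "fuyy" -> "fyy"
  "imsbuomllh" -> "msbuomllh" -> "tzibvtsso" -> "osstvbizt" -> "sstvbzt"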